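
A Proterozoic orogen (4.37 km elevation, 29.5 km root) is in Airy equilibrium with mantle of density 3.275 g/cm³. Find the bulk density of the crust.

2.85 g/cm³

ρ_c h = (ρ_m − ρ_c) r → ρ_c (h + r) = ρ_m r → ρ_c = ρ_m r / (h + r).
ρ_c = 3.275 × 29.5 km / (4.37 km + 29.5 km) = 2.85 g/cm³.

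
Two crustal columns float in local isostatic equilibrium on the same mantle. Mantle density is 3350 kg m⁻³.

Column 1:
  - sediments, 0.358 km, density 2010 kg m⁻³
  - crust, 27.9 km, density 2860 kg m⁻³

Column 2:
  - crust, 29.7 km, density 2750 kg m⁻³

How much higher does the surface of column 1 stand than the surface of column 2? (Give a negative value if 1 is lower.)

−1.1 km

For any compensation level in the mantle, the mantle terms cancel and isostasy reduces to e = (Σt_1 − Σt_2) − (Σ(ρt)_1 − Σ(ρt)_2) / ρ_m.
Σt_1 = 28.258 km; Σt_2 = 29.7 km; Σ(ρt)_1 = 80513.58; Σ(ρt)_2 = 81675 (in km·kg m⁻³).
e = (28.258 − 29.7) − (80513.58 − 81675) / 3350 = −1.1 km.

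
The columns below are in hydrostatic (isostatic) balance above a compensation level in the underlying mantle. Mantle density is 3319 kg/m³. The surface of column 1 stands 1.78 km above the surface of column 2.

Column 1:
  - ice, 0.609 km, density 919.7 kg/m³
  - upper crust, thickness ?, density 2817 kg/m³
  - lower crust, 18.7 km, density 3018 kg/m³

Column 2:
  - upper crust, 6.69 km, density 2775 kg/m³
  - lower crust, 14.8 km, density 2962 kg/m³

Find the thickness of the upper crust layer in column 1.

15.4 km

Take the compensation level at the base of the deeper column (depth z_c below the surface of column 1) and equate Σ ρ_i t_i down to z_c; mantle fills any gap and the z_c terms cancel.
Column 1: 0.609×919.7 + x×2817 + 18.7×3018 + (z_c − 19.309 − x)×3319
Column 2: 1.78×0 + 6.69×2775 + 14.8×2962 + (z_c − 1.78 − 21.49)×3319
The z_c×3319 term appears on both sides and cancels. Collect the known terms of each column as K = Σ(ρt)_known − 3319 × (depth of known layers): K_1 = 56996.6973 − 3319×19.309 = −7089.8737; K_2 = 62402.35 − 3319×(1.78 + 21.49) = −14830.78.
Balance: K_1 − x×(3319 − 2817) = K_2, so x = (K_1 − K_2)/(3319 − 2817) = 7740.91/502 = 15.4 km.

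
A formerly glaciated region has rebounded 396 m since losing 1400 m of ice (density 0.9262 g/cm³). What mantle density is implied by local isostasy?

ρ_m = ρ_ice t / u = 0.9262 × 1400 m/396 m = 3.27 g/cm³.

3.27 g/cm³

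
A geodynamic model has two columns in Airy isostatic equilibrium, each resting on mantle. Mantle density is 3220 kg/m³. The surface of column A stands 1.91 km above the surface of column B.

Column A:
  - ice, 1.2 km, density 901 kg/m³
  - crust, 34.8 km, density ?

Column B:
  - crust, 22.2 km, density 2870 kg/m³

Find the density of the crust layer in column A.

Take the compensation level at the base of the deeper column (depth z_c below the surface of column A) and equate Σ ρ_i t_i down to z_c; mantle fills any gap and the z_c terms cancel.
Column A: 1.2×901 + 34.8×ρ + (z_c − 36)×3220
Column B: 1.91×0 + 22.2×2870 + (z_c − 1.91 − 22.2)×3220
The z_c×3220 term appears on both sides and cancels. Collect the known terms of each column as K = Σ(ρt)_known − 3220 × (depth of known layers): K_A = 1081.2 − 3220×36 = −114838.8; K_B = 63714 − 3220×(1.91 + 22.2) = −13920.2.
Balance: K_A + 34.8×ρ = K_B, so ρ = (K_B − K_A)/34.8 = 100919/34.8 = 2900 kg/m³.

2900 kg/m³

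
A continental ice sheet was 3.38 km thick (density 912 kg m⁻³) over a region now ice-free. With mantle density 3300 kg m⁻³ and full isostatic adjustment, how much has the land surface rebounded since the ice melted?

0.934 km

Removing the load lets mantle flow back in; uplift u satisfies ρ_ice t = ρ_m u.
u = t ρ_ice/ρ_m = 3.38 km × 912/3300 = 0.934 km.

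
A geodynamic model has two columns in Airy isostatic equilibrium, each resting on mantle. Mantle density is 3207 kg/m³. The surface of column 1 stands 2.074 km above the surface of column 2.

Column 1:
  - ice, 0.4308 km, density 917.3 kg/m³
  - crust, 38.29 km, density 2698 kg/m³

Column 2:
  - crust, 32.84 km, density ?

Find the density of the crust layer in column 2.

Take the compensation level at the base of the deeper column (depth z_c below the surface of column 1) and equate Σ ρ_i t_i down to z_c; mantle fills any gap and the z_c terms cancel.
Column 1: 0.4308×917.3 + 38.29×2698 + (z_c − 38.7208)×3207
Column 2: 2.074×0 + 32.84×ρ + (z_c − 2.074 − 32.84)×3207
The z_c×3207 term appears on both sides and cancels. Collect the known terms of each column as K = Σ(ρt)_known − 3207 × (depth of known layers): K_1 = 103701.593 − 3207×38.7208 = −20476.0128; K_2 = 0 − 3207×(2.074 + 32.84) = −111969.198.
Balance: K_1 = K_2 + 32.84×ρ, so ρ = (K_1 − K_2)/32.84 = 91493.2/32.84 = 2790 kg/m³.

2790 kg/m³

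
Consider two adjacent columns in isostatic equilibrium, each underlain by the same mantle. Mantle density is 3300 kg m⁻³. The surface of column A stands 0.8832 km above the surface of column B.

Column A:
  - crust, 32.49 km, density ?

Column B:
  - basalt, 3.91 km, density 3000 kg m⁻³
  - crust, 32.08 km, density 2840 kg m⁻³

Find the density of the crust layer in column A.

Take the compensation level at the base of the deeper column (depth z_c below the surface of column A) and equate Σ ρ_i t_i down to z_c; mantle fills any gap and the z_c terms cancel.
Column A: 32.49×ρ + (z_c − 32.49)×3300
Column B: 0.8832×0 + 3.91×3000 + 32.08×2840 + (z_c − 0.8832 − 35.99)×3300
The z_c×3300 term appears on both sides and cancels. Collect the known terms of each column as K = Σ(ρt)_known − 3300 × (depth of known layers): K_A = 0 − 3300×32.49 = −107217; K_B = 102837.2 − 3300×(0.8832 + 35.99) = −18844.36.
Balance: K_A + 32.49×ρ = K_B, so ρ = (K_B − K_A)/32.49 = 88372.6/32.49 = 2720 kg m⁻³.

2720 kg m⁻³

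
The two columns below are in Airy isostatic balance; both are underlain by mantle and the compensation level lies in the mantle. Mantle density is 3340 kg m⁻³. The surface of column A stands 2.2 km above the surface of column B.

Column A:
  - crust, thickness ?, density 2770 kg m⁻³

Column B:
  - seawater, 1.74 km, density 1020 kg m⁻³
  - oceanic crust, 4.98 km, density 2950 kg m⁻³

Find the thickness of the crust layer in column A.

23.4 km

Take the compensation level at the base of the deeper column (depth z_c below the surface of column A) and equate Σ ρ_i t_i down to z_c; mantle fills any gap and the z_c terms cancel.
Column A: x×2770 + (z_c − 0 − x)×3340
Column B: 2.2×0 + 1.74×1020 + 4.98×2950 + (z_c − 2.2 − 6.72)×3340
The z_c×3340 term appears on both sides and cancels. Collect the known terms of each column as K = Σ(ρt)_known − 3340 × (depth of known layers): K_A = 0 − 3340×0 = 0; K_B = 16465.8 − 3340×(2.2 + 6.72) = −13327.
Balance: K_A − x×(3340 − 2770) = K_B, so x = (K_A − K_B)/(3340 − 2770) = 13327/570 = 23.4 km.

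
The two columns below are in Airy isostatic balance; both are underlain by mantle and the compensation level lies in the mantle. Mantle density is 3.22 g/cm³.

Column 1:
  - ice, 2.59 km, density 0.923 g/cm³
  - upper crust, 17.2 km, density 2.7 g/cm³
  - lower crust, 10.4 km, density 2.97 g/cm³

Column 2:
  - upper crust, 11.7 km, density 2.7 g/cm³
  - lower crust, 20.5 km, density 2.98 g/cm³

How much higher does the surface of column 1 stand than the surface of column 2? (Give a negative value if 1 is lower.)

2.02 km

For any compensation level in the mantle, the mantle terms cancel and isostasy reduces to e = (Σt_1 − Σt_2) − (Σ(ρt)_1 − Σ(ρt)_2) / ρ_m.
Σt_1 = 30.19 km; Σt_2 = 32.2 km; Σ(ρt)_1 = 79.71857; Σ(ρt)_2 = 92.68 (in km·g/cm³).
e = (30.19 − 32.2) − (79.71857 − 92.68) / 3.22 = 2.02 km.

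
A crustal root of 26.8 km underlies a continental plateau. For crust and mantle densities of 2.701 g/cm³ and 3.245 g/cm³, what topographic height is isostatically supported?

Equating mass per unit area of the two columns: ρ_c h = (ρ_m − ρ_c) r.
h = r (ρ_m − ρ_c) / ρ_c = 26.8 km × (3.245 − 2.701) / 2.701 = 5.4 km.

5.4 km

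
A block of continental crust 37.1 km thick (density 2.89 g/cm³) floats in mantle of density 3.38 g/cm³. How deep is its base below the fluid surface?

31.7 km

Draft d = t ρ_obj/ρ_fluid = 37.1 km × 2.89/3.38 = 31.7 km.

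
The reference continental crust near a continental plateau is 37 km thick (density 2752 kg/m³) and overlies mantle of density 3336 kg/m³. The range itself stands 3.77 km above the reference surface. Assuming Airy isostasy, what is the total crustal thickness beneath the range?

Root depth r = h ρ_c / (ρ_m − ρ_c) = 3.77 km × 2752 / 584 = 17.77 km.
Total thickness = T + h + r = 37 km + 3.77 km + 17.77 km = 58.5 km.

58.5 km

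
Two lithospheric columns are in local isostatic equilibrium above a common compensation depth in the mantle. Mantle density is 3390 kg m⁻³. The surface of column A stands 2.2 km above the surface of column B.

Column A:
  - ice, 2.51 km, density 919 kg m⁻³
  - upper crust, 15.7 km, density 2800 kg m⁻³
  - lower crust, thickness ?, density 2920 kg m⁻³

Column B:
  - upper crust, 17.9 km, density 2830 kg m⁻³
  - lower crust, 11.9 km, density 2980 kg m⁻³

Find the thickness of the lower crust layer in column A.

Take the compensation level at the base of the deeper column (depth z_c below the surface of column A) and equate Σ ρ_i t_i down to z_c; mantle fills any gap and the z_c terms cancel.
Column A: 2.51×919 + 15.7×2800 + x×2920 + (z_c − 18.21 − x)×3390
Column B: 2.2×0 + 17.9×2830 + 11.9×2980 + (z_c − 2.2 − 29.8)×3390
The z_c×3390 term appears on both sides and cancels. Collect the known terms of each column as K = Σ(ρt)_known − 3390 × (depth of known layers): K_A = 46266.69 − 3390×18.21 = −15465.21; K_B = 86119 − 3390×(2.2 + 29.8) = −22361.
Balance: K_A − x×(3390 − 2920) = K_B, so x = (K_A − K_B)/(3390 − 2920) = 6895.79/470 = 14.7 km.

14.7 km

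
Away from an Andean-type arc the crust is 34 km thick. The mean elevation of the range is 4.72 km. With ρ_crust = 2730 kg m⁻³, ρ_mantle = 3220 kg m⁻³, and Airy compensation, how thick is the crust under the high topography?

65 km

Root depth r = h ρ_c / (ρ_m − ρ_c) = 4.72 km × 2730 / 490 = 26.3 km.
Total thickness = T + h + r = 34 km + 4.72 km + 26.3 km = 65 km.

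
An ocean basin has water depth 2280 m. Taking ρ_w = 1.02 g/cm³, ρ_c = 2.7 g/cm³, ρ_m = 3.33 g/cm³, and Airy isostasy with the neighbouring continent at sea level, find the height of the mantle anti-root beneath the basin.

6080 m

Isostatic balance requires: replacing crust with seawater at the top is compensated by replacing crust with mantle at the base: d (ρ_c − ρ_w) = a (ρ_m − ρ_c).
a = d (ρ_c − ρ_w)/(ρ_m − ρ_c) = 2280 m × 1.68/0.63 = 6080 m.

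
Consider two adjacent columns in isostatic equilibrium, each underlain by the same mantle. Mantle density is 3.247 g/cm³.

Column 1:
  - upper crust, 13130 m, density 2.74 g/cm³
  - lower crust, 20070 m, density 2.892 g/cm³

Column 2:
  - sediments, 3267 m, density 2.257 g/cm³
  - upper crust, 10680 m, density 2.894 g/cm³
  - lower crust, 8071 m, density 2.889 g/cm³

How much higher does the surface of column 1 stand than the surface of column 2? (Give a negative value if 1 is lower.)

1200 m

For any compensation level in the mantle, the mantle terms cancel and isostasy reduces to e = (Σt_1 − Σt_2) − (Σ(ρt)_1 − Σ(ρt)_2) / ρ_m.
Σt_1 = 33200 m; Σt_2 = 22018 m; Σ(ρt)_1 = 94018.64; Σ(ρt)_2 = 61598.658 (in m·g/cm³).
e = (33200 − 22018) − (94018.64 − 61598.658) / 3.247 = 1200 m.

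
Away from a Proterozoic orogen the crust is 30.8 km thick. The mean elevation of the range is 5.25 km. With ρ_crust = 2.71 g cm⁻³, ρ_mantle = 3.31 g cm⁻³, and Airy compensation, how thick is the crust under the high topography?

59.8 km

Root depth r = h ρ_c / (ρ_m − ρ_c) = 5.25 km × 2.71 / 0.6 = 23.71 km.
Total thickness = T + h + r = 30.8 km + 5.25 km + 23.71 km = 59.8 km.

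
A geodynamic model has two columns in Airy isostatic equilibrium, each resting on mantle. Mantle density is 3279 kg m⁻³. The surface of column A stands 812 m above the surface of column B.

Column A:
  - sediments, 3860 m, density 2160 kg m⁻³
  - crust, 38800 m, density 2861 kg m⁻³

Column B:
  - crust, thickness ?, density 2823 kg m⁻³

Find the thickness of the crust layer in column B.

39200 m

Take the compensation level at the base of the deeper column (depth z_c below the surface of column A) and equate Σ ρ_i t_i down to z_c; mantle fills any gap and the z_c terms cancel.
Column A: 3860×2160 + 38800×2861 + (z_c − 42660)×3279
Column B: 812×0 + x×2823 + (z_c − 812 − 0 − x)×3279
The z_c×3279 term appears on both sides and cancels. Collect the known terms of each column as K = Σ(ρt)_known − 3279 × (depth of known layers): K_A = 119344400 − 3279×42660 = −20537740; K_B = 0 − 3279×(812 + 0) = −2662548.
Balance: K_A = K_B − x×(3279 − 2823), so x = (K_B − K_A)/(3279 − 2823) = 17875200/456 = 39200 m.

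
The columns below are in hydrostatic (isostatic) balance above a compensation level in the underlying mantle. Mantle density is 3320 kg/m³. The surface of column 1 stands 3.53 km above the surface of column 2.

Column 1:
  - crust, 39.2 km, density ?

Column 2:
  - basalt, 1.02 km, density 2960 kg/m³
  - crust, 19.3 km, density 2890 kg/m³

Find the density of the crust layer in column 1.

Take the compensation level at the base of the deeper column (depth z_c below the surface of column 1) and equate Σ ρ_i t_i down to z_c; mantle fills any gap and the z_c terms cancel.
Column 1: 39.2×ρ + (z_c − 39.2)×3320
Column 2: 3.53×0 + 1.02×2960 + 19.3×2890 + (z_c − 3.53 − 20.32)×3320
The z_c×3320 term appears on both sides and cancels. Collect the known terms of each column as K = Σ(ρt)_known − 3320 × (depth of known layers): K_1 = 0 − 3320×39.2 = −130144; K_2 = 58796.2 − 3320×(3.53 + 20.32) = −20385.8.
Balance: K_1 + 39.2×ρ = K_2, so ρ = (K_2 − K_1)/39.2 = 109758/39.2 = 2800 kg/m³.

2800 kg/m³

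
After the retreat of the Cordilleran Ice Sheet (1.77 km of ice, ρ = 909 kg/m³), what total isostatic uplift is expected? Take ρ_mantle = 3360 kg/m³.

Removing the load lets mantle flow back in; uplift u satisfies ρ_ice t = ρ_m u.
u = t ρ_ice/ρ_m = 1.77 km × 909/3360 = 0.479 km.

0.479 km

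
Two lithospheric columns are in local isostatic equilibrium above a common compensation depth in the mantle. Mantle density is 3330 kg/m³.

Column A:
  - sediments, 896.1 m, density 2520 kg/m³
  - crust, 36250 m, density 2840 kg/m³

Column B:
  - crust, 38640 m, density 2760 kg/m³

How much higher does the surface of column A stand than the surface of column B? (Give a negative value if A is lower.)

For any compensation level in the mantle, the mantle terms cancel and isostasy reduces to e = (Σt_A − Σt_B) − (Σ(ρt)_A − Σ(ρt)_B) / ρ_m.
Σt_A = 37146.1 m; Σt_B = 38640 m; Σ(ρt)_A = 105208172; Σ(ρt)_B = 106646400 (in m·kg/m³).
e = (37146.1 − 38640) − (105208172 − 106646400) / 3330 = −1060 m.

−1060 m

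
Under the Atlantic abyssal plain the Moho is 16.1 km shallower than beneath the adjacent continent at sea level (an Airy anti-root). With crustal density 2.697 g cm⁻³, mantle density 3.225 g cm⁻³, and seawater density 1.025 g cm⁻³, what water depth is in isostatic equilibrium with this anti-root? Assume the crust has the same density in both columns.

5.08 km

Replacing a thickness d of crust by seawater at the top must be balanced by replacing crust with mantle at the base: d (ρ_c − ρ_w) = a (ρ_m − ρ_c).
d = a (ρ_m − ρ_c)/(ρ_c − ρ_w) = 16.1 km × 0.528/1.672 = 5.08 km.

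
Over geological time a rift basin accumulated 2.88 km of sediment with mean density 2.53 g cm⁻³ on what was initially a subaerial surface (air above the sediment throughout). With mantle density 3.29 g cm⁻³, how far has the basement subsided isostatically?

2.21 km

Subaerial load: s = t ρ_sed / ρ_m = 2.88 km × 2.53/3.29 = 2.21 km.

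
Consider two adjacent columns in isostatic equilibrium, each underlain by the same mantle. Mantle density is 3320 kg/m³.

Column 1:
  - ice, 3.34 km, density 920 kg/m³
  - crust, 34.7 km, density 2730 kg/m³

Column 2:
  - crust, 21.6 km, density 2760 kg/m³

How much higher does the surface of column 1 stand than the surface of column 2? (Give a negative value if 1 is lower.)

For any compensation level in the mantle, the mantle terms cancel and isostasy reduces to e = (Σt_1 − Σt_2) − (Σ(ρt)_1 − Σ(ρt)_2) / ρ_m.
Σt_1 = 38.04 km; Σt_2 = 21.6 km; Σ(ρt)_1 = 97803.8; Σ(ρt)_2 = 59616 (in km·kg/m³).
e = (38.04 − 21.6) − (97803.8 − 59616) / 3320 = 4.94 km.

4.94 km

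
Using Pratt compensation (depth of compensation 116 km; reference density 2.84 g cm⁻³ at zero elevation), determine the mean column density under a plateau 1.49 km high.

Pratt balance: ρ_ref D = ρ (D + h).
ρ = ρ_ref D/(D + h) = 2.84 × 116 km/(116 km + 1.49 km) = 2.8 g cm⁻³.

2.8 g cm⁻³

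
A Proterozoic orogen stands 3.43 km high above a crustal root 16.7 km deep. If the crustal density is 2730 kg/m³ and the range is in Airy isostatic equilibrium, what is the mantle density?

Airy balance: ρ_c h = (ρ_m − ρ_c) r → ρ_m = ρ_c (1 + h/r).
ρ_m = 2730 × (1 + 3.43 km/16.7 km) = 3290 kg/m³.

3290 kg/m³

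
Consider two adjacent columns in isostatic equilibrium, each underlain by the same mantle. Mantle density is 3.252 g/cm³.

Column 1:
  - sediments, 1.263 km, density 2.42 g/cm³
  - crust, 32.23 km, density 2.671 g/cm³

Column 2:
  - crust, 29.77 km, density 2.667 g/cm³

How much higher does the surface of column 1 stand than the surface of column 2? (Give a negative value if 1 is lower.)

0.726 km

For any compensation level in the mantle, the mantle terms cancel and isostasy reduces to e = (Σt_1 − Σt_2) − (Σ(ρt)_1 − Σ(ρt)_2) / ρ_m.
Σt_1 = 33.493 km; Σt_2 = 29.77 km; Σ(ρt)_1 = 89.14279; Σ(ρt)_2 = 79.39659 (in km·g/cm³).
e = (33.493 − 29.77) − (89.14279 − 79.39659) / 3.252 = 0.726 km.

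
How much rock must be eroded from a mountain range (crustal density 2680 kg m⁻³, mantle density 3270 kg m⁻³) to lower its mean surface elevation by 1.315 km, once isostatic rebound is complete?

Net drop Δ = e − u = e − e ρ_c/ρ_m = e (ρ_m − ρ_c)/ρ_m.
e = Δ ρ_m/(ρ_m − ρ_c) = 1.315 km × 3270/590 = 7.29 km.

7.29 km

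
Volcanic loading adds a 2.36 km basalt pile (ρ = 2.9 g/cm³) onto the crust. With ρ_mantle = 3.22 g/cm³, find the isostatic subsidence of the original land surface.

Subaerial loading: s = t ρ_load / ρ_m.
s = 2.36 km × 2.9/3.22 = 2.13 km.

2.13 km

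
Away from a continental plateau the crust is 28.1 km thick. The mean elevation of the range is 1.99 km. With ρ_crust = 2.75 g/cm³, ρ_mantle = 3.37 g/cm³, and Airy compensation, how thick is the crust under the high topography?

38.9 km

Root depth r = h ρ_c / (ρ_m − ρ_c) = 1.99 km × 2.75 / 0.62 = 8.827 km.
Total thickness = T + h + r = 28.1 km + 1.99 km + 8.827 km = 38.9 km.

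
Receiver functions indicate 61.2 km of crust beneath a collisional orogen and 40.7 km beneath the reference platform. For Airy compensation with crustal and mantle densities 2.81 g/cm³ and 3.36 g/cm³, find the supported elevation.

3.36 km

Excess crust Δ = 61.2 km − 40.7 km = 20.5 km, split between elevation h and root r with h + r = Δ.
Airy balance ρ_c h = (ρ_m − ρ_c) r gives r = h ρ_c/(ρ_m − ρ_c), so h (1 + ρ_c/(ρ_m − ρ_c)) = Δ, i.e. h = Δ (ρ_m − ρ_c)/ρ_m.
h = 20.5 km × 0.55/3.36 = 3.36 km.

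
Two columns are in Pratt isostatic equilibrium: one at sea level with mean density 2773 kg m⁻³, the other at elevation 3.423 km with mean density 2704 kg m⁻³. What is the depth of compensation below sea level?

ρ_ref D = ρ (D + h) → D (ρ_ref − ρ) = ρ h.
D = ρ h/(ρ_ref − ρ) = 2704 × 3.423 km/(2773 − 2704) = 134 km.

134 km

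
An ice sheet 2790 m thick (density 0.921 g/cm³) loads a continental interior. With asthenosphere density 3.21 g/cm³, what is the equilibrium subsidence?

By Archimedes' principle applied to the lithosphere: the ice load ρ_ice t is balanced by mantle displaced below, ρ_m s.
s = t ρ_ice / ρ_m = 2790 m × 0.921/3.21 = 800 m.

800 m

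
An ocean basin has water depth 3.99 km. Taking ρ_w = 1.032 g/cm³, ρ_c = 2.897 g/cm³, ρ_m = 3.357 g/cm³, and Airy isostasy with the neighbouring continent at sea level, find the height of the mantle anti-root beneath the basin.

Isostatic balance requires: replacing crust with seawater at the top is compensated by replacing crust with mantle at the base: d (ρ_c − ρ_w) = a (ρ_m − ρ_c).
a = d (ρ_c − ρ_w)/(ρ_m − ρ_c) = 3.99 km × 1.865/0.46 = 16.2 km.

16.2 km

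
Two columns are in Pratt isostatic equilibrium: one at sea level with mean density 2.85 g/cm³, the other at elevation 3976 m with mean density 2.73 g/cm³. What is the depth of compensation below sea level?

90500 m

ρ_ref D = ρ (D + h) → D (ρ_ref − ρ) = ρ h.
D = ρ h/(ρ_ref − ρ) = 2.73 × 3976 m/(2.85 − 2.73) = 90500 m.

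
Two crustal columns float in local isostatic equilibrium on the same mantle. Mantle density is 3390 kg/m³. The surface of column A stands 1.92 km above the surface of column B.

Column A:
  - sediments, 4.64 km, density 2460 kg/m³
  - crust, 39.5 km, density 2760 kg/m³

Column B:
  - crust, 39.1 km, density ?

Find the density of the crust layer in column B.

2810 kg/m³

Take the compensation level at the base of the deeper column (depth z_c below the surface of column A) and equate Σ ρ_i t_i down to z_c; mantle fills any gap and the z_c terms cancel.
Column A: 4.64×2460 + 39.5×2760 + (z_c − 44.14)×3390
Column B: 1.92×0 + 39.1×ρ + (z_c − 1.92 − 39.1)×3390
The z_c×3390 term appears on both sides and cancels. Collect the known terms of each column as K = Σ(ρt)_known − 3390 × (depth of known layers): K_A = 120434.4 − 3390×44.14 = −29200.2; K_B = 0 − 3390×(1.92 + 39.1) = −139057.8.
Balance: K_A = K_B + 39.1×ρ, so ρ = (K_A − K_B)/39.1 = 109858/39.1 = 2810 kg/m³.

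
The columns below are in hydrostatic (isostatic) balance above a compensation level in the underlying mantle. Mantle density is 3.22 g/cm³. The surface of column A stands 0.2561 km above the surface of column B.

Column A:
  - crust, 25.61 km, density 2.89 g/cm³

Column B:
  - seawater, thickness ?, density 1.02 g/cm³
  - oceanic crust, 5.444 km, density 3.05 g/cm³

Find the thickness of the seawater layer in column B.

Take the compensation level at the base of the deeper column (depth z_c below the surface of column A) and equate Σ ρ_i t_i down to z_c; mantle fills any gap and the z_c terms cancel.
Column A: 25.61×2.89 + (z_c − 25.61)×3.22
Column B: 0.2561×0 + x×1.02 + 5.444×3.05 + (z_c − 0.2561 − 5.444 − x)×3.22
The z_c×3.22 term appears on both sides and cancels. Collect the known terms of each column as K = Σ(ρt)_known − 3.22 × (depth of known layers): K_A = 74.0129 − 3.22×25.61 = −8.4513; K_B = 16.6042 − 3.22×(0.2561 + 5.444) = −1.750122.
Balance: K_A = K_B − x×(3.22 − 1.02), so x = (K_B − K_A)/(3.22 − 1.02) = 6.70118/2.2 = 3.05 km.

3.05 km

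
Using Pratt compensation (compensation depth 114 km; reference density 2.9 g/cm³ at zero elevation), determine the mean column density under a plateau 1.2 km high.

Pratt balance: ρ_ref D = ρ (D + h).
ρ = ρ_ref D/(D + h) = 2.9 × 114 km/(114 km + 1.2 km) = 2.87 g/cm³.

2.87 g/cm³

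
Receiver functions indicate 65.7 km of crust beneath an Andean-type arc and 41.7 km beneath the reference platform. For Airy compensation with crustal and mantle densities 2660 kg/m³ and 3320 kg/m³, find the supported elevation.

Excess crust Δ = 65.7 km − 41.7 km = 24 km, split between elevation h and root r with h + r = Δ.
Airy balance ρ_c h = (ρ_m − ρ_c) r gives r = h ρ_c/(ρ_m − ρ_c), so h (1 + ρ_c/(ρ_m − ρ_c)) = Δ, i.e. h = Δ (ρ_m − ρ_c)/ρ_m.
h = 24 km × 660/3320 = 4.77 km.

4.77 km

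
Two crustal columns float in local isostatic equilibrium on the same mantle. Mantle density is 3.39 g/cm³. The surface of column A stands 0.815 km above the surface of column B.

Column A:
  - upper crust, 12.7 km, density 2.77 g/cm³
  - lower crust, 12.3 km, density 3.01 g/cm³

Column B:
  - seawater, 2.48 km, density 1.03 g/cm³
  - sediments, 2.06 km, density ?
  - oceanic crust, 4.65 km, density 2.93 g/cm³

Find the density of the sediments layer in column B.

2.52 g/cm³

Take the compensation level at the base of the deeper column (depth z_c below the surface of column A) and equate Σ ρ_i t_i down to z_c; mantle fills any gap and the z_c terms cancel.
Column A: 12.7×2.77 + 12.3×3.01 + (z_c − 25)×3.39
Column B: 0.815×0 + 2.48×1.03 + 2.06×ρ + 4.65×2.93 + (z_c − 0.815 − 9.19)×3.39
The z_c×3.39 term appears on both sides and cancels. Collect the known terms of each column as K = Σ(ρt)_known − 3.39 × (depth of known layers): K_A = 72.202 − 3.39×25 = −12.548; K_B = 16.1789 − 3.39×(0.815 + 9.19) = −17.73805.
Balance: K_A = K_B + 2.06×ρ, so ρ = (K_A − K_B)/2.06 = 5.19005/2.06 = 2.52 g/cm³.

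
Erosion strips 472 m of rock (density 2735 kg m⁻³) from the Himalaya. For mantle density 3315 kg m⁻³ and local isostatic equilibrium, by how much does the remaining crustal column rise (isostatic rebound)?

Unloading: uplift u = e ρ_c/ρ_m = 472 m × 2735/3315 = 389 m.

389 m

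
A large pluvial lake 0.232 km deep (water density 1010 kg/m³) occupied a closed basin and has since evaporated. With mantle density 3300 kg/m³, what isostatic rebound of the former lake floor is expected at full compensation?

u = d ρ_w/ρ_m = 0.232 km × 1010/3300 = 0.071 km.

0.071 km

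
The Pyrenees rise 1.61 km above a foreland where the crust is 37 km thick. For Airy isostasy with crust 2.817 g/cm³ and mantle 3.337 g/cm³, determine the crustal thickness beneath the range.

Root depth r = h ρ_c / (ρ_m − ρ_c) = 1.61 km × 2.817 / 0.52 = 8.722 km.
Total thickness = T + h + r = 37 km + 1.61 km + 8.722 km = 47.3 km.

47.3 km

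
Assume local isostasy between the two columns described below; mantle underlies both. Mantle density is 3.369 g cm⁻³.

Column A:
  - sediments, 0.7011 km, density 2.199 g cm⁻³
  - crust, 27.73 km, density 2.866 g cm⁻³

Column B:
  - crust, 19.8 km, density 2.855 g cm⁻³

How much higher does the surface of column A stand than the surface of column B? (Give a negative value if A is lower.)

For any compensation level in the mantle, the mantle terms cancel and isostasy reduces to e = (Σt_A − Σt_B) − (Σ(ρt)_A − Σ(ρt)_B) / ρ_m.
Σt_A = 28.4311 km; Σt_B = 19.8 km; Σ(ρt)_A = 81.0158989; Σ(ρt)_B = 56.529 (in km·g cm⁻³).
e = (28.4311 − 19.8) − (81.0158989 − 56.529) / 3.369 = 1.36 km.

1.36 km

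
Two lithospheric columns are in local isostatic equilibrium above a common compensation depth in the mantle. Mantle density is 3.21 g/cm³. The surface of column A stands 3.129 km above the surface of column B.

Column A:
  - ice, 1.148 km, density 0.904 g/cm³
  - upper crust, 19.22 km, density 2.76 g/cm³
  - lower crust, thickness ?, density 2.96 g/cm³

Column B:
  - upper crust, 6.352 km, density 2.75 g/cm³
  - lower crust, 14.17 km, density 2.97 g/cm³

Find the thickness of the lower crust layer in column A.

20.3 km

Take the compensation level at the base of the deeper column (depth z_c below the surface of column A) and equate Σ ρ_i t_i down to z_c; mantle fills any gap and the z_c terms cancel.
Column A: 1.148×0.904 + 19.22×2.76 + x×2.96 + (z_c − 20.368 − x)×3.21
Column B: 3.129×0 + 6.352×2.75 + 14.17×2.97 + (z_c − 3.129 − 20.522)×3.21
The z_c×3.21 term appears on both sides and cancels. Collect the known terms of each column as K = Σ(ρt)_known − 3.21 × (depth of known layers): K_A = 54.084992 − 3.21×20.368 = −11.296288; K_B = 59.5529 − 3.21×(3.129 + 20.522) = −16.36681.
Balance: K_A − x×(3.21 − 2.96) = K_B, so x = (K_A − K_B)/(3.21 − 2.96) = 5.07052/0.25 = 20.3 km.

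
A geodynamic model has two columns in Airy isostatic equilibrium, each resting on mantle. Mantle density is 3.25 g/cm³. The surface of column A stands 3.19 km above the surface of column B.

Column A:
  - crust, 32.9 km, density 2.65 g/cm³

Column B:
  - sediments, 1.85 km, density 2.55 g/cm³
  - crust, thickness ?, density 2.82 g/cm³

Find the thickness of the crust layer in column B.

Take the compensation level at the base of the deeper column (depth z_c below the surface of column A) and equate Σ ρ_i t_i down to z_c; mantle fills any gap and the z_c terms cancel.
Column A: 32.9×2.65 + (z_c − 32.9)×3.25
Column B: 3.19×0 + 1.85×2.55 + x×2.82 + (z_c − 3.19 − 1.85 − x)×3.25
The z_c×3.25 term appears on both sides and cancels. Collect the known terms of each column as K = Σ(ρt)_known − 3.25 × (depth of known layers): K_A = 87.185 − 3.25×32.9 = −19.74; K_B = 4.7175 − 3.25×(3.19 + 1.85) = −11.6625.
Balance: K_A = K_B − x×(3.25 − 2.82), so x = (K_B − K_A)/(3.25 − 2.82) = 8.0775/0.43 = 18.8 km.

18.8 km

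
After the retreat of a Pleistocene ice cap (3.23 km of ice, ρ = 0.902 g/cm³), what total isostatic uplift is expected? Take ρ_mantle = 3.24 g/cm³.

Removing the load lets mantle flow back in; uplift u satisfies ρ_ice t = ρ_m u.
u = t ρ_ice/ρ_m = 3.23 km × 0.902/3.24 = 0.899 km.

0.899 km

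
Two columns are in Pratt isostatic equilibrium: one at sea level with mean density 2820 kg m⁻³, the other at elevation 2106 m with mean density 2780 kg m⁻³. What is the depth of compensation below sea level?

146000 m

ρ_ref D = ρ (D + h) → D (ρ_ref − ρ) = ρ h.
D = ρ h/(ρ_ref − ρ) = 2780 × 2106 m/(2820 − 2780) = 146000 m.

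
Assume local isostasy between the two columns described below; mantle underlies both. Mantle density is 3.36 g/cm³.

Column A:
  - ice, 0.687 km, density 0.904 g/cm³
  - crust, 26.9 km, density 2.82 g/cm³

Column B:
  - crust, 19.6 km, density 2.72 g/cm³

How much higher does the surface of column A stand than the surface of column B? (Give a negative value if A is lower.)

1.09 km

For any compensation level in the mantle, the mantle terms cancel and isostasy reduces to e = (Σt_A − Σt_B) − (Σ(ρt)_A − Σ(ρt)_B) / ρ_m.
Σt_A = 27.587 km; Σt_B = 19.6 km; Σ(ρt)_A = 76.479048; Σ(ρt)_B = 53.312 (in km·g/cm³).
e = (27.587 − 19.6) − (76.479048 − 53.312) / 3.36 = 1.09 km.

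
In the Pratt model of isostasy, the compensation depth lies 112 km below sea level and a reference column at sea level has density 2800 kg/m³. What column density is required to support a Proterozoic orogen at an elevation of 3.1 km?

2720 kg/m³

Pratt balance: ρ_ref D = ρ (D + h).
ρ = ρ_ref D/(D + h) = 2800 × 112 km/(112 km + 3.1 km) = 2720 kg/m³.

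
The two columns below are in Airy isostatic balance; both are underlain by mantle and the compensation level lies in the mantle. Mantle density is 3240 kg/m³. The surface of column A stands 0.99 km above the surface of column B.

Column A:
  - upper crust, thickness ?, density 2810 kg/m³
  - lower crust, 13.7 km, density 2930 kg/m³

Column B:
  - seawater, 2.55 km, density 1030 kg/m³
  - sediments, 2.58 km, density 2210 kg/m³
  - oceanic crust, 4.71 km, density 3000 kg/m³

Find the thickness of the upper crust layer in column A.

Take the compensation level at the base of the deeper column (depth z_c below the surface of column A) and equate Σ ρ_i t_i down to z_c; mantle fills any gap and the z_c terms cancel.
Column A: x×2810 + 13.7×2930 + (z_c − 13.7 − x)×3240
Column B: 0.99×0 + 2.55×1030 + 2.58×2210 + 4.71×3000 + (z_c − 0.99 − 9.84)×3240
The z_c×3240 term appears on both sides and cancels. Collect the known terms of each column as K = Σ(ρt)_known − 3240 × (depth of known layers): K_A = 40141 − 3240×13.7 = −4247; K_B = 22458.3 − 3240×(0.99 + 9.84) = −12630.9.
Balance: K_A − x×(3240 − 2810) = K_B, so x = (K_A − K_B)/(3240 − 2810) = 8383.9/430 = 19.5 km.

19.5 km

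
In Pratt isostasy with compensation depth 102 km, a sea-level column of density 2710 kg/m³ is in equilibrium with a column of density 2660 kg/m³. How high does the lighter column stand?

ρ_ref D = ρ (D + h) → h = D (ρ_ref − ρ)/ρ.
h = 102 km × (2710 − 2660)/2660 = 1.92 km.

1.92 km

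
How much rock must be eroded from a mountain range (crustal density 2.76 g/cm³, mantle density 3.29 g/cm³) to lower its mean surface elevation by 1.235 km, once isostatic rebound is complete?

7.67 km

Net drop Δ = e − u = e − e ρ_c/ρ_m = e (ρ_m − ρ_c)/ρ_m.
e = Δ ρ_m/(ρ_m − ρ_c) = 1.235 km × 3.29/0.53 = 7.67 km.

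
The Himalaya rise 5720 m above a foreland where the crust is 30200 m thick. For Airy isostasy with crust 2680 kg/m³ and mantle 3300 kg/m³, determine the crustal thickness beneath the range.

Root depth r = h ρ_c / (ρ_m − ρ_c) = 5720 m × 2680 / 620 = 24730 m.
Total thickness = T + h + r = 30200 m + 5720 m + 24730 m = 60600 m.

60600 m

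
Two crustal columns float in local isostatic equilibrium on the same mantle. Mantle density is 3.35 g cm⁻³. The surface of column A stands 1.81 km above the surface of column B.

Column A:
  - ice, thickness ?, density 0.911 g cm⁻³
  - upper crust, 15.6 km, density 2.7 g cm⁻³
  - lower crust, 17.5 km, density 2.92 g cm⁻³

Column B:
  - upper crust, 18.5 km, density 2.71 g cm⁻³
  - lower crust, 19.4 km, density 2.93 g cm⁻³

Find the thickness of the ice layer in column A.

Take the compensation level at the base of the deeper column (depth z_c below the surface of column A) and equate Σ ρ_i t_i down to z_c; mantle fills any gap and the z_c terms cancel.
Column A: x×0.911 + 15.6×2.7 + 17.5×2.92 + (z_c − 33.1 − x)×3.35
Column B: 1.81×0 + 18.5×2.71 + 19.4×2.93 + (z_c − 1.81 − 37.9)×3.35
The z_c×3.35 term appears on both sides and cancels. Collect the known terms of each column as K = Σ(ρt)_known − 3.35 × (depth of known layers): K_A = 93.22 − 3.35×33.1 = −17.665; K_B = 106.977 − 3.35×(1.81 + 37.9) = −26.0515.
Balance: K_A − x×(3.35 − 0.911) = K_B, so x = (K_A − K_B)/(3.35 − 0.911) = 8.3865/2.439 = 3.44 km.

3.44 km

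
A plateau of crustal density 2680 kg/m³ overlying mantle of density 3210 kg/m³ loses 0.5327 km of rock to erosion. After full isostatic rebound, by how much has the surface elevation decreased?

Rebound u = e ρ_c/ρ_m = 0.5327 km × 2680/3210 = 0.4447 km.
Net surface drop = e − u = 0.5327 km − 0.4447 km = e (ρ_m − ρ_c)/ρ_m = 0.088 km.

0.088 km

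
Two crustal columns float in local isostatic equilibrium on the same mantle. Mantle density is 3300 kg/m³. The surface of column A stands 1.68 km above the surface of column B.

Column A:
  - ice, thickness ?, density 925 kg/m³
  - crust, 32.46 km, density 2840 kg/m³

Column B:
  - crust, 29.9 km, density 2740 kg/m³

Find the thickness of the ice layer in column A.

Take the compensation level at the base of the deeper column (depth z_c below the surface of column A) and equate Σ ρ_i t_i down to z_c; mantle fills any gap and the z_c terms cancel.
Column A: x×925 + 32.46×2840 + (z_c − 32.46 − x)×3300
Column B: 1.68×0 + 29.9×2740 + (z_c − 1.68 − 29.9)×3300
The z_c×3300 term appears on both sides and cancels. Collect the known terms of each column as K = Σ(ρt)_known − 3300 × (depth of known layers): K_A = 92186.4 − 3300×32.46 = −14931.6; K_B = 81926 − 3300×(1.68 + 29.9) = −22288.
Balance: K_A − x×(3300 − 925) = K_B, so x = (K_A − K_B)/(3300 − 925) = 7356.4/2375 = 3.1 km.

3.1 km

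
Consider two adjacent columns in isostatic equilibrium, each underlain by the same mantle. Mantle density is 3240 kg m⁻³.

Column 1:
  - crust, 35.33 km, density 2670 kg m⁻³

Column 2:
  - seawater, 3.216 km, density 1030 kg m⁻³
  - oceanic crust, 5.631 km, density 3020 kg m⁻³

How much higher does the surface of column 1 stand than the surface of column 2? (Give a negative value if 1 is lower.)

For any compensation level in the mantle, the mantle terms cancel and isostasy reduces to e = (Σt_1 − Σt_2) − (Σ(ρt)_1 − Σ(ρt)_2) / ρ_m.
Σt_1 = 35.33 km; Σt_2 = 8.847 km; Σ(ρt)_1 = 94331.1; Σ(ρt)_2 = 20318.1 (in km·kg m⁻³).
e = (35.33 − 8.847) − (94331.1 − 20318.1) / 3240 = 3.64 km.

3.64 km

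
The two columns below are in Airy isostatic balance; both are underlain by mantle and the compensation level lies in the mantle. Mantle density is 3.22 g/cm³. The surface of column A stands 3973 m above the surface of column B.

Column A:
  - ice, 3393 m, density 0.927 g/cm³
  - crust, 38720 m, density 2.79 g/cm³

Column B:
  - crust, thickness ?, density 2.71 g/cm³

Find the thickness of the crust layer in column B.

Take the compensation level at the base of the deeper column (depth z_c below the surface of column A) and equate Σ ρ_i t_i down to z_c; mantle fills any gap and the z_c terms cancel.
Column A: 3393×0.927 + 38720×2.79 + (z_c − 42113)×3.22
Column B: 3973×0 + x×2.71 + (z_c − 3973 − 0 − x)×3.22
The z_c×3.22 term appears on both sides and cancels. Collect the known terms of each column as K = Σ(ρt)_known − 3.22 × (depth of known layers): K_A = 111174.111 − 3.22×42113 = −24429.749; K_B = 0 − 3.22×(3973 + 0) = −12793.06.
Balance: K_A = K_B − x×(3.22 − 2.71), so x = (K_B − K_A)/(3.22 − 2.71) = 11636.7/0.51 = 22800 m.

22800 m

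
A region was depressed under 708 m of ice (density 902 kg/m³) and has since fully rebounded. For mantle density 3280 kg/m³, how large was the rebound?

Removing the load lets mantle flow back in; uplift u satisfies ρ_ice t = ρ_m u.
u = t ρ_ice/ρ_m = 708 m × 902/3280 = 195 m.

195 m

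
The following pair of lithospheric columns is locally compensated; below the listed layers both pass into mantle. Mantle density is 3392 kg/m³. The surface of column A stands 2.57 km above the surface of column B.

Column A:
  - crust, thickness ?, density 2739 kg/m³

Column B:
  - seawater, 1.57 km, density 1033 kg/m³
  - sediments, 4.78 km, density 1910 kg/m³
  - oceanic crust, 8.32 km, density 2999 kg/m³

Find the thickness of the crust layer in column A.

34.9 km

Take the compensation level at the base of the deeper column (depth z_c below the surface of column A) and equate Σ ρ_i t_i down to z_c; mantle fills any gap and the z_c terms cancel.
Column A: x×2739 + (z_c − 0 − x)×3392
Column B: 2.57×0 + 1.57×1033 + 4.78×1910 + 8.32×2999 + (z_c − 2.57 − 14.67)×3392
The z_c×3392 term appears on both sides and cancels. Collect the known terms of each column as K = Σ(ρt)_known − 3392 × (depth of known layers): K_A = 0 − 3392×0 = 0; K_B = 35703.29 − 3392×(2.57 + 14.67) = −22774.79.
Balance: K_A − x×(3392 − 2739) = K_B, so x = (K_A − K_B)/(3392 − 2739) = 22774.8/653 = 34.9 km.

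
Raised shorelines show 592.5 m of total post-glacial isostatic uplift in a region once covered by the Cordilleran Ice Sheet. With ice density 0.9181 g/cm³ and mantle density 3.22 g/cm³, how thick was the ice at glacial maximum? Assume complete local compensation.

u = t ρ_ice/ρ_m → t = u ρ_m/ρ_ice = 592.5 m × 3.22/0.9181 = 2080 m.

2080 m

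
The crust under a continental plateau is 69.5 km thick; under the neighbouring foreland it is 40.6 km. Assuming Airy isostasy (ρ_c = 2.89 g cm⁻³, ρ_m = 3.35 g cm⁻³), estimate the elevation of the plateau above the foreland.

Excess crust Δ = 69.5 km − 40.6 km = 28.9 km, split between elevation h and root r with h + r = Δ.
Airy balance ρ_c h = (ρ_m − ρ_c) r gives r = h ρ_c/(ρ_m − ρ_c), so h (1 + ρ_c/(ρ_m − ρ_c)) = Δ, i.e. h = Δ (ρ_m − ρ_c)/ρ_m.
h = 28.9 km × 0.46/3.35 = 3.97 km.

3.97 km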